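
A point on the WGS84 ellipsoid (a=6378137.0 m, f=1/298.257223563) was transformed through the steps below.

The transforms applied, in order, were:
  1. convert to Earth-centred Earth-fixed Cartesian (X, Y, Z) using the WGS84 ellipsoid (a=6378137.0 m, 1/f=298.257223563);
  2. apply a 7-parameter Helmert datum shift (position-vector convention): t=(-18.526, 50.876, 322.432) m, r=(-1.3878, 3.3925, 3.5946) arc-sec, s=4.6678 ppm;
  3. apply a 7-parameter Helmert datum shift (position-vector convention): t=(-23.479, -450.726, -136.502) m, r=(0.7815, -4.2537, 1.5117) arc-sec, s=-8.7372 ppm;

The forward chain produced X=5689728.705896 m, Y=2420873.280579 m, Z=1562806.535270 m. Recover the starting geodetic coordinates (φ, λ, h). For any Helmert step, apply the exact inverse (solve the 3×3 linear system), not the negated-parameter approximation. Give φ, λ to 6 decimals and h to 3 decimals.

φ=14.273634°, λ=23.050622°, h=1096.647 m

start: X=5689728.7059, Y=2420873.2806, Z=1562806.5353 m
→ Helmert⁻¹: X=5689851.8729, Y=2421309.3831, Z=1562830.1802
→ Helmert⁻¹: X=5689860.3326, Y=2421137.5338, Z=1562610.3276
→ geod (Bowring, a=6378137.000): φ=14.27363400°, λ=23.05062200°, h=1096.6470 m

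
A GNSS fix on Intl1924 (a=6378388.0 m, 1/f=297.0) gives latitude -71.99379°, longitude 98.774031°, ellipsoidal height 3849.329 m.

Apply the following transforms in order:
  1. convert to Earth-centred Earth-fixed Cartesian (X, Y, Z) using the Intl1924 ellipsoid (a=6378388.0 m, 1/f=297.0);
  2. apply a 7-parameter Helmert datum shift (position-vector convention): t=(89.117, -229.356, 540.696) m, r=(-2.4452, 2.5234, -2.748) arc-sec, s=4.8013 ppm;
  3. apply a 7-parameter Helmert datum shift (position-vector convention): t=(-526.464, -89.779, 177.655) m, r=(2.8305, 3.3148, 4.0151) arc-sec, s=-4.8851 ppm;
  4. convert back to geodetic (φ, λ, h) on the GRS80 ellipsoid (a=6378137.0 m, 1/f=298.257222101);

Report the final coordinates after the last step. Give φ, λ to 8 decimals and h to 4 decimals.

start: φ=-71.993790°, λ=98.774031°, h=3849.329 m
→ ECEF (a=6378388.000, f=1/297.0): X=-301857.1742, Y=1955741.5200, Z=-6047276.3942
→ Helmert 7p (PV): X=-301817.4321, Y=1955453.8868, Z=-6046784.2249
→ Helmert 7p (PV): X=-302477.6609, Y=1955431.6577, Z=-6046545.3465
→ geod (Bowring, a=6378137.000): φ=-71.99308483°, λ=98.79315648°, h=3257.1034 m

φ=-71.99308483°, λ=98.79315648°, h=3257.1034 m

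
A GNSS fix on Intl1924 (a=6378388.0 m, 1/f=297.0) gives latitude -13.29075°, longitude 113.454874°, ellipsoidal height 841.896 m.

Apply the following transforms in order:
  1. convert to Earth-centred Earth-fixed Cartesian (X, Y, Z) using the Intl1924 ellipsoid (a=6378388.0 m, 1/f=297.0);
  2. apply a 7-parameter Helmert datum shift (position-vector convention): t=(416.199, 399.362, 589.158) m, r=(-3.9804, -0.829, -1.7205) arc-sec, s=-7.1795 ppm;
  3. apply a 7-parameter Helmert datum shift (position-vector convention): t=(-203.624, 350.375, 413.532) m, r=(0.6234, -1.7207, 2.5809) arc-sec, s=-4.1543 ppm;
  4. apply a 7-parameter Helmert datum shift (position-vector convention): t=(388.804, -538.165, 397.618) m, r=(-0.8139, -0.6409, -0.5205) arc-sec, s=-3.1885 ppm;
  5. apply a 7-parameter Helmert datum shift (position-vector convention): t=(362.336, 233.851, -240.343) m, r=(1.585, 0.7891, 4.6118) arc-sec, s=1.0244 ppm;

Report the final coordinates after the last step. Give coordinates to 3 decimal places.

start: φ=-13.290750°, λ=113.454874°, h=841.896 m
→ ECEF (a=6378388.000, f=1/297.0): X=-2471535.3350, Y=5696406.8826, Z=-1456938.9455
→ Helmert 7p (PV): X=-2471048.0215, Y=5696757.8476, Z=-1456459.1864
→ Helmert 7p (PV): X=-2471300.5107, Y=5697058.0395, Z=-1456043.0003
→ Helmert 7p (PV): X=-2470884.9266, Y=5696502.2002, Z=-1455670.8984
→ Helmert 7p (PV): X=-2470658.0568, Y=5696697.8268, Z=-1455859.5061

X=-2470658.057 m, Y=5696697.827 m, Z=-1455859.506 m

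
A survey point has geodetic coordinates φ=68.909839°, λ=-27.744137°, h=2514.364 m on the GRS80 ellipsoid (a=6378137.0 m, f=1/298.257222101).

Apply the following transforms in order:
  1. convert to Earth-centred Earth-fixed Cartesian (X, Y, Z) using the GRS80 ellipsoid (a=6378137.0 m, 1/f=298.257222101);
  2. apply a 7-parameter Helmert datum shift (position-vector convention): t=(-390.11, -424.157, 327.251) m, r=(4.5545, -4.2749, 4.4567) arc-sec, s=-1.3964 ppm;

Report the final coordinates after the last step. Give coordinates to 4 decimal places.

X=2037485.6533 m, Y=-1072475.6116 m, Z=5931044.7875 m

start: φ=68.909839°, λ=-27.744137°, h=2514.364 m
→ ECEF (a=6378137.000, f=1/298.257222101): X=2037978.3630, Y=-1071966.0306, Z=5930707.2504
→ Helmert 7p (PV): X=2037485.6533, Y=-1072475.6116, Z=5931044.7875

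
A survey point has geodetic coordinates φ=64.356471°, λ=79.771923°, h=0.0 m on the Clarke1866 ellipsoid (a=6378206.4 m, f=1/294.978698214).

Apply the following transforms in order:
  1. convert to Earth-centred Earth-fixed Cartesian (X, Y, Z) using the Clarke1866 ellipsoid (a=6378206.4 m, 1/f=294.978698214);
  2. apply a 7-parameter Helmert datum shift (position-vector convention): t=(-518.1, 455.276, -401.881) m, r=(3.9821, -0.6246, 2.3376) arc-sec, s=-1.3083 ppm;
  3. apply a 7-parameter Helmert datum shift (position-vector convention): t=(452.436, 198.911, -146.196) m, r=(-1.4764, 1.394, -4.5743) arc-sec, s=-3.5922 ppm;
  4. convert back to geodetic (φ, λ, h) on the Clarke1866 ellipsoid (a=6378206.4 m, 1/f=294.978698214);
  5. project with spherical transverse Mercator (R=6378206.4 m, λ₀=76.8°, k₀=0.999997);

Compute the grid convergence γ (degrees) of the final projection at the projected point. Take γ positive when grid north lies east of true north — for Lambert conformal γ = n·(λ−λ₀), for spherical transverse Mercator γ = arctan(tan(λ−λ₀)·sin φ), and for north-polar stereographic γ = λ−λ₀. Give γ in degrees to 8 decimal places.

start: φ=64.356471°, λ=79.771923°, h=0.000 m
→ ECEF (a=6378206.400, f=1/294.978698214): X=491492.1484, Y=2723939.0017, Z=5726832.1821
→ Helmert 7p (PV): X=490925.1934, Y=2724285.7233, Z=5726476.8846
→ Helmert 7p (PV): X=491474.9828, Y=2724504.9498, Z=5726287.3004
→ geod (Bowring, a=6378206.400): φ=64.34987654°, λ=79.77435240°, h=-251.4552 m
→ into tm (λ₀=76.8°): φ=64.34987654°, λ−λ₀=2.97435240°
convergence γ = 2.68169363°

2.68169363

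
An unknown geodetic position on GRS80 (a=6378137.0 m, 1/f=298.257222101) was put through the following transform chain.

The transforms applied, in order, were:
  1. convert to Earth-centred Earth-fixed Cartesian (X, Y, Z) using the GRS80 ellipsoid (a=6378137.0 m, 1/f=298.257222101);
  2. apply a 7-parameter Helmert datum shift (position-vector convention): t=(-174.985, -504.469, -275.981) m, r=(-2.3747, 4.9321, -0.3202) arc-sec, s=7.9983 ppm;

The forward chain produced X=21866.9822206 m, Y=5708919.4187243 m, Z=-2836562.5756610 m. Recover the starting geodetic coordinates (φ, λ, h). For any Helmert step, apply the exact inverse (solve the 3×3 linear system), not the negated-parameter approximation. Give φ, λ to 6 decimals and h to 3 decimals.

φ=-26.569721°, λ=89.778213°, h=1210.988 m

start: X=21866.9822, Y=5708919.4187, Z=-2836562.5757 m
→ Helmert⁻¹: X=22100.7455, Y=5709410.9095, Z=-2836197.6492
→ geod (Bowring, a=6378137.000): φ=-26.56972100°, λ=89.77821300°, h=1210.9880 m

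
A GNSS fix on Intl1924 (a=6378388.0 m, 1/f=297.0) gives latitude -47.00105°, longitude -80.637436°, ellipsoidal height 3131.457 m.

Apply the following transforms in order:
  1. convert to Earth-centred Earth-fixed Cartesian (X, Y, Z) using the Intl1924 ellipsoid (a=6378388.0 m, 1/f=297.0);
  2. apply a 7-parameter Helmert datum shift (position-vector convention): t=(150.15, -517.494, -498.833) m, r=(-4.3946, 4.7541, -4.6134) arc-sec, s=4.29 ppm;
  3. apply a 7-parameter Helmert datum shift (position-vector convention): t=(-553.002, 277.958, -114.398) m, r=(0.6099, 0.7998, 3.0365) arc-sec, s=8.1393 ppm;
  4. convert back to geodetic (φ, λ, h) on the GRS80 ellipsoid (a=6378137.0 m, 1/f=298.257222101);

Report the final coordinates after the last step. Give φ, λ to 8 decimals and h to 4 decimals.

start: φ=-47.001050°, λ=-80.637436°, h=3131.457 m
→ ECEF (a=6378388.000, f=1/297.0): X=709281.2020, Y=-4301862.2663, Z=-4644220.3501
→ Helmert 7p (PV): X=709231.1344, Y=-4302513.0279, Z=-4644663.8005
→ Helmert 7p (PV): X=708729.2344, Y=-4302245.9145, Z=-4644831.4750
→ geod (Bowring, a=6378137.000): φ=-47.00207844°, λ=-80.64541266°, h=3977.5649 m

φ=-47.00207844°, λ=-80.64541266°, h=3977.5649 m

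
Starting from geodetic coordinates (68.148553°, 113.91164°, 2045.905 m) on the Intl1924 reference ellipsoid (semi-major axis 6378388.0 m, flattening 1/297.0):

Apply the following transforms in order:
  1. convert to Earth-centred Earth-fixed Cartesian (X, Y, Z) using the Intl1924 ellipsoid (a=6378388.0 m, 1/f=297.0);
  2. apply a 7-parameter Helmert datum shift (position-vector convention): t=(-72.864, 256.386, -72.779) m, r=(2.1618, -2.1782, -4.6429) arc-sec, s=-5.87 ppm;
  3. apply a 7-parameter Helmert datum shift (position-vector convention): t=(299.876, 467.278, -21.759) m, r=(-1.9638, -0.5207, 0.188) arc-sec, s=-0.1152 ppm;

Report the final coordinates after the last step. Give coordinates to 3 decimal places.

X=-965169.837 m, Y=2178018.304 m, Z=5899174.898 m

start: φ=68.148553°, λ=113.911640°, h=2045.905 m
→ ECEF (a=6378388.000, f=1/297.0): X=-965372.4621, Y=2177292.4847, Z=5899315.2880
→ Helmert 7p (PV): X=-965452.9477, Y=2177495.9912, Z=5899220.5050
→ Helmert 7p (PV): X=-965169.8373, Y=2178018.3035, Z=5899174.8977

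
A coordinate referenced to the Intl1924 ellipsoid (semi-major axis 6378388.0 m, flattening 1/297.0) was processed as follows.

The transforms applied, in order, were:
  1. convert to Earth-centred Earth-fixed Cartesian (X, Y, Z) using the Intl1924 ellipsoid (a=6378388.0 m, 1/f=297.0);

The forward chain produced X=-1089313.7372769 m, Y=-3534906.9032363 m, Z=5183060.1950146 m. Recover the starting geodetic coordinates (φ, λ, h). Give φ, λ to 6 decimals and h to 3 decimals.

φ=54.668517°, λ=-107.127158°, h=3461.726 m

start: X=-1089313.7373, Y=-3534906.9032, Z=5183060.1950 m
→ geod (Bowring, a=6378388.000): φ=54.66851700°, λ=-107.12715800°, h=3461.7260 m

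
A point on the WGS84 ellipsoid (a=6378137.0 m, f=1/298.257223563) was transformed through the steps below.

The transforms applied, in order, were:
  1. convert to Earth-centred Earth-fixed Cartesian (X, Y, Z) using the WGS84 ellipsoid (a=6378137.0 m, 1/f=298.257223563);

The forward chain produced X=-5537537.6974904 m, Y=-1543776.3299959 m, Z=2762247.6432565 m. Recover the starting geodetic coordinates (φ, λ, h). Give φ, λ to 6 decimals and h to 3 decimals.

φ=25.814716°, λ=-164.422386°, h=3788.483 m

start: X=-5537537.6975, Y=-1543776.3300, Z=2762247.6433 m
→ geod (Bowring, a=6378137.000): φ=25.81471600°, λ=-164.42238600°, h=3788.4830 m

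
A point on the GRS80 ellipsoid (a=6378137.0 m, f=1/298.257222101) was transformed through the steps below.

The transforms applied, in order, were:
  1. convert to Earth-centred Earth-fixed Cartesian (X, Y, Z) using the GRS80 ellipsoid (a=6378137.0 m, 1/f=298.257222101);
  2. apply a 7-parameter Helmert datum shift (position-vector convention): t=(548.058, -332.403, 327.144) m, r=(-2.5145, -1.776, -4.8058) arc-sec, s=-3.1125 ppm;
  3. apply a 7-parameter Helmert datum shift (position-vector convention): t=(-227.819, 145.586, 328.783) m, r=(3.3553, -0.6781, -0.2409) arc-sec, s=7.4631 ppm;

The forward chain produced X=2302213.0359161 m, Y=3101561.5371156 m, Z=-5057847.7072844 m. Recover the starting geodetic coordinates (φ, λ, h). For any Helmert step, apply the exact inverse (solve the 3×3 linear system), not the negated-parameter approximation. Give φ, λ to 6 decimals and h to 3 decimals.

φ=-52.821347°, λ=53.421810°, h=-40.457 m

start: X=2302213.0359, Y=3101561.5371, Z=-5057847.7073 m
→ Helmert⁻¹: X=2302403.4207, Y=3101313.2127, Z=-5058196.7590
→ Helmert⁻¹: X=2301746.7032, Y=3101770.5650, Z=-5058521.6539
→ geod (Bowring, a=6378137.000): φ=-52.82134700°, λ=53.42181000°, h=-40.4570 m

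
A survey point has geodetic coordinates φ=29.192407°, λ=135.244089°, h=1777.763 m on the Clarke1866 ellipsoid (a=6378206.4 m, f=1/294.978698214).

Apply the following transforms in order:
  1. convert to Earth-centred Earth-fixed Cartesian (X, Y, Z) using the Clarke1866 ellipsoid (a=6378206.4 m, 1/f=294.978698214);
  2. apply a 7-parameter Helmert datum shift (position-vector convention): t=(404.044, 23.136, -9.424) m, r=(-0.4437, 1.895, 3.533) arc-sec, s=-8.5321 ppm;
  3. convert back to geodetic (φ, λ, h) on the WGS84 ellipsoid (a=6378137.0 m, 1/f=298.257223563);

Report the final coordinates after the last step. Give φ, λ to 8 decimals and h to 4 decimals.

φ=29.19198858°, λ=135.24172297°, h=1495.5655 m

start: φ=29.192407°, λ=135.244089°, h=1777.763 m
→ ECEF (a=6378206.400, f=1/294.978698214): X=-3958260.6059, Y=3924677.8495, Z=3093232.6930
→ Helmert 7p (PV): X=-3957861.5948, Y=3924606.3553, Z=3093224.7999
→ geod (Bowring, a=6378137.000): φ=29.19198858°, λ=135.24172297°, h=1495.5655 m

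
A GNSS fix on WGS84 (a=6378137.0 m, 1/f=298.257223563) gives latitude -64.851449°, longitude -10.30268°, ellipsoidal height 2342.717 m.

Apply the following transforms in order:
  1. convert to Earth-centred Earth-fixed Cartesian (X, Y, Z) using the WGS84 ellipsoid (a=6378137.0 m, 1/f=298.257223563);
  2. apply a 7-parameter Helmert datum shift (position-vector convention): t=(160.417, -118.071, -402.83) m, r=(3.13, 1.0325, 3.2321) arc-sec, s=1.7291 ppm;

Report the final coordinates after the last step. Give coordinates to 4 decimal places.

X=2675260.9921 m, Y=-486270.1338 m, Z=-5753245.1098 m

start: φ=-64.851449°, λ=-10.302680°, h=2342.717 m
→ ECEF (a=6378137.000, f=1/298.257223563): X=2675117.1266, Y=-486280.4374, Z=-5752811.5626
→ Helmert 7p (PV): X=2675260.9921, Y=-486270.1338, Z=-5753245.1098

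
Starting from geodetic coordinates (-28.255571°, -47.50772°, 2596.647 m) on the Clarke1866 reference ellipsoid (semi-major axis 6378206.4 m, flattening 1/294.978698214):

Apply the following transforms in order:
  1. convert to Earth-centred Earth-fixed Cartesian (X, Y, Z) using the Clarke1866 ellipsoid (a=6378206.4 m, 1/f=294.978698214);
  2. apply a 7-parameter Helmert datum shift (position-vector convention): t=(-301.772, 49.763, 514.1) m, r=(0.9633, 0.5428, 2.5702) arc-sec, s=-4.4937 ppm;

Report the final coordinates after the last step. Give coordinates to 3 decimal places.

start: φ=-28.255571°, λ=-47.507720°, h=2596.647 m
→ ECEF (a=6378206.400, f=1/294.978698214): X=3799475.8166, Y=-4147522.0585, Z=-3002545.5513
→ Helmert 7p (PV): X=3799200.7502, Y=-4147392.2915, Z=-3002047.3270

X=3799200.750 m, Y=-4147392.291 m, Z=-3002047.327 m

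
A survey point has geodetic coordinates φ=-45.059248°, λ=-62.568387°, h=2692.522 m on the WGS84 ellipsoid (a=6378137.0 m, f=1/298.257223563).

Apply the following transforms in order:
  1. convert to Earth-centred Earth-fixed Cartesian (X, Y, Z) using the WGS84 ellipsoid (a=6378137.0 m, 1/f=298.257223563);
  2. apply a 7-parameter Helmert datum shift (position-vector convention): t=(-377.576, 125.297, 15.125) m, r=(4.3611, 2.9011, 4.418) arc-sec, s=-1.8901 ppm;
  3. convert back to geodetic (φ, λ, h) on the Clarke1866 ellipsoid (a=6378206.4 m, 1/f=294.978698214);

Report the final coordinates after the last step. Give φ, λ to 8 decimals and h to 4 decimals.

φ=-45.06455424°, λ=-62.57083678°, h=2518.5223 m

start: φ=-45.059248°, λ=-62.568387°, h=2692.522 m
→ ECEF (a=6378137.000, f=1/298.257223563): X=2079937.1773, Y=-4007192.5781, Z=-4493907.7217
→ Helmert 7p (PV): X=2079578.2938, Y=-4006920.1414, Z=-4493998.0816
→ geod (Bowring, a=6378206.400): φ=-45.06455424°, λ=-62.57083678°, h=2518.5223 m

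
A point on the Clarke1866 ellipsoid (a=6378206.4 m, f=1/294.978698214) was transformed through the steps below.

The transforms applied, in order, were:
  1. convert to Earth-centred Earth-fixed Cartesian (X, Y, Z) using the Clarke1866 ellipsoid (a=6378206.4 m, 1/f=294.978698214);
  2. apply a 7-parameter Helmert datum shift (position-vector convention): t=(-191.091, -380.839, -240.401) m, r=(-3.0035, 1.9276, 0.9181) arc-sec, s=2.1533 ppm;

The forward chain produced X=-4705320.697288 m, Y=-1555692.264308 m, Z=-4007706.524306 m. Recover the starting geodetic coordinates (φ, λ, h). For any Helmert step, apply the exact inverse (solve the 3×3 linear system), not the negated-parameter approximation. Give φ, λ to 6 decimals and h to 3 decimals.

φ=-39.153056°, λ=-161.709118°, h=3504.555 m

start: X=-4705320.6973, Y=-1555692.2643, Z=-4007706.5243 m
→ Helmert⁻¹: X=-4705088.9458, Y=-1555228.7785, Z=-4007524.1106
→ geod (Bowring, a=6378206.400): φ=-39.15305600°, λ=-161.70911800°, h=3504.5550 m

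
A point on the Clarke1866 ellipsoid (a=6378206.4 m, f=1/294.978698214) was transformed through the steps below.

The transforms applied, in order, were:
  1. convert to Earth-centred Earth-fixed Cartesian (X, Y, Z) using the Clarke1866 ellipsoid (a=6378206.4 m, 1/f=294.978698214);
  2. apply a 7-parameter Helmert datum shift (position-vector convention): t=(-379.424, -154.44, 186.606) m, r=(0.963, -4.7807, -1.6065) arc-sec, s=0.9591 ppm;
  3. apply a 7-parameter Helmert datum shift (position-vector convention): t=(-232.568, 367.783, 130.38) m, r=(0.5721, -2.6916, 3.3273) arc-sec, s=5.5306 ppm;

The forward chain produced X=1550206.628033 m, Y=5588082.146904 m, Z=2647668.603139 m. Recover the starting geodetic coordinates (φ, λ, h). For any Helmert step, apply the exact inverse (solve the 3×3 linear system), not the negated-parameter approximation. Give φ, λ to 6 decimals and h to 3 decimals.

φ=24.683645°, λ=74.487565°, h=274.171 m

start: X=1550206.6280, Y=5588082.1469, Z=2647668.6031 m
→ Helmert⁻¹: X=1550555.3047, Y=5587665.7915, Z=2647487.8491
→ Helmert⁻¹: X=1550951.0765, Y=5587839.3111, Z=2647236.6687
→ geod (Bowring, a=6378206.400): φ=24.68364500°, λ=74.48756500°, h=274.1710 m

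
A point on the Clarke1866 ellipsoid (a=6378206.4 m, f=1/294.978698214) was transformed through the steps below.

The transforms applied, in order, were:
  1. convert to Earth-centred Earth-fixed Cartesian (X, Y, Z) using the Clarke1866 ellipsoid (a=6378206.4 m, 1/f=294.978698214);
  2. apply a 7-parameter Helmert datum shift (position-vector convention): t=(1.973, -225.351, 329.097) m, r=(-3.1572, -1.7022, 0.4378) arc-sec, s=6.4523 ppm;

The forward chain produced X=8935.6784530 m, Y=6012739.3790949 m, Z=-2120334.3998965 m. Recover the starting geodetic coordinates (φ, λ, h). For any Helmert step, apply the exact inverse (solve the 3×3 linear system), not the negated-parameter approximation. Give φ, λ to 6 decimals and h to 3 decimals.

start: X=8935.6785, Y=6012739.3791, Z=-2120334.3999 m
→ Helmert⁻¹: X=8928.9105, Y=6012958.3723, Z=-2120557.8499
→ geod (Bowring, a=6378206.400): φ=-19.54829900°, λ=89.91491900°, h=128.6160 m

φ=-19.548299°, λ=89.914919°, h=128.616 m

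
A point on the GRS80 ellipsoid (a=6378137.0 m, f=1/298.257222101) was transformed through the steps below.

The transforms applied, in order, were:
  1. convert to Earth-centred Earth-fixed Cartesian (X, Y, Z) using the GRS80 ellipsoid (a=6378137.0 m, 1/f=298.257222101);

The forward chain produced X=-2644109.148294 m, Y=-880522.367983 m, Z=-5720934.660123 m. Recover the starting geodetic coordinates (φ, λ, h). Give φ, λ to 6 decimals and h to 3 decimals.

φ=-64.178801°, λ=-161.581578°, h=2788.241 m

start: X=-2644109.1483, Y=-880522.3680, Z=-5720934.6601 m
→ geod (Bowring, a=6378137.000): φ=-64.17880100°, λ=-161.58157800°, h=2788.2410 m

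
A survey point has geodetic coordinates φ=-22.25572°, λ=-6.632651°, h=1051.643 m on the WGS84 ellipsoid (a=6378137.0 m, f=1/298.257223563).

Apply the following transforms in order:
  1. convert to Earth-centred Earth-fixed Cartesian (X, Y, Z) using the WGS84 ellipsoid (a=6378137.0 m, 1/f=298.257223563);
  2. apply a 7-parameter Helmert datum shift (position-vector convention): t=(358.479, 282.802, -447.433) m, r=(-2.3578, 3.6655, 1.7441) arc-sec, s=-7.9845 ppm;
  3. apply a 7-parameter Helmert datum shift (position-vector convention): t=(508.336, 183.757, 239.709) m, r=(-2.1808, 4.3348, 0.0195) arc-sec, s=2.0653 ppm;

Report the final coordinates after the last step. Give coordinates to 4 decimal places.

start: φ=-22.255720°, λ=-6.632651°, h=1051.643 m
→ ECEF (a=6378137.000, f=1/298.257223563): X=5867259.0413, Y=-682253.5785, Z=-2401041.9347
→ Helmert 7p (PV): X=5867533.7738, Y=-681943.1639, Z=-2401566.6631
→ Helmert 7p (PV): X=5868003.8218, Y=-681785.6520, Z=-2401448.0146

X=5868003.8218 m, Y=-681785.6520 m, Z=-2401448.0146 m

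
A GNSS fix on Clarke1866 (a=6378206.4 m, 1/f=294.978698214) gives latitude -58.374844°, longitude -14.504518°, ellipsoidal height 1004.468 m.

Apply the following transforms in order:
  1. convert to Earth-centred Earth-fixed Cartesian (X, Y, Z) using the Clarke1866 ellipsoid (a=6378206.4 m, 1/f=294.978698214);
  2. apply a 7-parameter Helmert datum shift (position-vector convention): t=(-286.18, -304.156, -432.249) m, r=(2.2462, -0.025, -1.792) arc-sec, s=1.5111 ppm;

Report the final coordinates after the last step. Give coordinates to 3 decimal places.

X=3246076.096 m, Y=-840114.666 m, Z=-5408851.382 m

start: φ=-58.374844°, λ=-14.504518°, h=1004.468 m
→ ECEF (a=6378206.400, f=1/294.978698214): X=3246364.0118, Y=-839839.9342, Z=-5408402.2076
→ Helmert 7p (PV): X=3246076.0964, Y=-840114.6664, Z=-5408851.3815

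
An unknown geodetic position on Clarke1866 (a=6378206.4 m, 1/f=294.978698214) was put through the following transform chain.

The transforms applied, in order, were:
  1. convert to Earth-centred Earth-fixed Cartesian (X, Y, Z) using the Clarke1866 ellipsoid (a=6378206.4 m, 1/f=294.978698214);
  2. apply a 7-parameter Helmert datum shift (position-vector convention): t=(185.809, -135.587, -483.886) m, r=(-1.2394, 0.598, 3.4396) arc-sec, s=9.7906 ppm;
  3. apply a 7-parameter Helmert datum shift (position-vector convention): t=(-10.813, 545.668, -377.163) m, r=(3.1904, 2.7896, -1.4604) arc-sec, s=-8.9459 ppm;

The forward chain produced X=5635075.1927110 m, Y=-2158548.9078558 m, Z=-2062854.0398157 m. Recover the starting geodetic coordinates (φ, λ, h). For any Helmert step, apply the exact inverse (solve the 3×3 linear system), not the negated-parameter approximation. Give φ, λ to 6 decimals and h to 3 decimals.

start: X=5635075.1927, Y=-2158548.9079, Z=-2062854.0398 m
→ Helmert⁻¹: X=5635179.5965, Y=-2159105.8927, Z=-2062385.7195
→ Helmert⁻¹: X=5634908.5926, Y=-2159030.7447, Z=-2061878.2830
→ geod (Bowring, a=6378206.400): φ=-18.98410400°, λ=-20.96447200°, h=972.0890 m

φ=-18.984104°, λ=-20.964472°, h=972.089 m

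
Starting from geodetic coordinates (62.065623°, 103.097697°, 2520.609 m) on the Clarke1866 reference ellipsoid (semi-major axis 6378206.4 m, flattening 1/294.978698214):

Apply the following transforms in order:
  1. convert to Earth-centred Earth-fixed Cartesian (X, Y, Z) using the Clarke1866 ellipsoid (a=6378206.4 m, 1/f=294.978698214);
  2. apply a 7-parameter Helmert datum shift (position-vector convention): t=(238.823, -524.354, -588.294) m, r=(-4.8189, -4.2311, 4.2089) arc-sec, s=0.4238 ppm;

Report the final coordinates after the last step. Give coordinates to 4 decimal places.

X=-679101.8165 m, Y=2918666.0929 m, Z=5613308.7931 m

start: φ=62.065623°, λ=103.097697°, h=2520.609 m
→ ECEF (a=6378206.400, f=1/294.978698214): X=-679165.6278, Y=2919071.9108, Z=5613976.8370
→ Helmert 7p (PV): X=-679101.8165, Y=2918666.0929, Z=5613308.7931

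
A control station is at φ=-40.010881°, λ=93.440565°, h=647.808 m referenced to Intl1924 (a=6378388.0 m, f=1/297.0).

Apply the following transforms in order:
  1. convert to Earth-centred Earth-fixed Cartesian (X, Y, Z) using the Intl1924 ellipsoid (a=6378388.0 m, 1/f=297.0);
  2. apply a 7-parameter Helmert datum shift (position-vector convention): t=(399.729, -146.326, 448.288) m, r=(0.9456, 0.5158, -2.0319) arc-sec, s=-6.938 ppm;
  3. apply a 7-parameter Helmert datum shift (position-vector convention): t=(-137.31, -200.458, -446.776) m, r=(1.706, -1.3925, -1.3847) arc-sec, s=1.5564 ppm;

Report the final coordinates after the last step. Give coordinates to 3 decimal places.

start: φ=-40.010881°, λ=93.440565°, h=647.808 m
→ ECEF (a=6378388.000, f=1/297.0): X=-293623.0165, Y=4883829.7220, Z=-4079395.7663
→ Helmert 7p (PV): X=-293183.3416, Y=4883671.1059, Z=-4078896.0519
→ Helmert 7p (PV): X=-293260.7859, Y=4883513.9533, Z=-4079310.7631

X=-293260.786 m, Y=4883513.953 m, Z=-4079310.763 m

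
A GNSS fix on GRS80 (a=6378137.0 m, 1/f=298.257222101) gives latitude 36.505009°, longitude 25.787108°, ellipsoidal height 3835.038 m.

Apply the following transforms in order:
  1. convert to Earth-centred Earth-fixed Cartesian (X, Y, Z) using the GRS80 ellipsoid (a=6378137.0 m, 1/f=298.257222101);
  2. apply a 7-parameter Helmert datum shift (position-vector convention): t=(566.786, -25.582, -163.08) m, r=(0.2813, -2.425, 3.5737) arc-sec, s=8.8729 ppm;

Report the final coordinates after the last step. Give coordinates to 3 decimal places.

X=4625014.284 m, Y=2234351.245 m, Z=3775590.624 m

start: φ=36.505009°, λ=25.787108°, h=3835.038 m
→ ECEF (a=6378137.000, f=1/298.257222101): X=4624489.5666, Y=2234282.0280, Z=3775662.7869
→ Helmert 7p (PV): X=4625014.2844, Y=2234351.2450, Z=3775590.6244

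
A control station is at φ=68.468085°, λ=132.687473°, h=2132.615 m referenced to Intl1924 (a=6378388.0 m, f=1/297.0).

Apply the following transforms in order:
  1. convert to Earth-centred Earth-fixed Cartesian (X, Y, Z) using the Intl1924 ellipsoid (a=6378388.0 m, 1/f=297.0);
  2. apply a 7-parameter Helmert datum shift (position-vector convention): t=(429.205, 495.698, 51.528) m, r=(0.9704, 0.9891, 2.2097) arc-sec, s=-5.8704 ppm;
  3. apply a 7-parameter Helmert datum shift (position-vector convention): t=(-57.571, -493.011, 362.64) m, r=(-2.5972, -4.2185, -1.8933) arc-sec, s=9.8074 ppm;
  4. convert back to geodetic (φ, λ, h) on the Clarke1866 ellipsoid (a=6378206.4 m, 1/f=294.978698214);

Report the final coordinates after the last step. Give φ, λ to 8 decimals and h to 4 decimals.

start: φ=68.468085°, λ=132.687473°, h=2132.615 m
→ ECEF (a=6378388.000, f=1/297.0): X=-1592357.7504, Y=1726378.7546, Z=5912573.9509
→ Helmert 7p (PV): X=-1591909.3397, Y=1726819.4430, Z=5912606.5274
→ Helmert 7p (PV): X=-1592087.5976, Y=1726432.4296, Z=5912972.8533
→ geod (Bowring, a=6378206.400): φ=68.47149366°, λ=132.68174040°, h=2759.2988 m

φ=68.47149366°, λ=132.68174040°, h=2759.2988 m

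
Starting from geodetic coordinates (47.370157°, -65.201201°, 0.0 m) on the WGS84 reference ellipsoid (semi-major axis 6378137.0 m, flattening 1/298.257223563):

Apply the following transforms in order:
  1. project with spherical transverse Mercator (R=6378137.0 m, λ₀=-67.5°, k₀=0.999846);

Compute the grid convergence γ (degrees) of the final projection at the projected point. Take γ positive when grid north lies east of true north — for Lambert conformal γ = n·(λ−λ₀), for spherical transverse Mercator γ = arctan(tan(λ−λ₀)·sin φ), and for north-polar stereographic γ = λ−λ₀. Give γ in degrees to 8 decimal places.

1.69174488

start: φ=47.370157°, λ=-65.201201°, h=0.000 m
→ into tm (λ₀=-67.5°): φ=47.37015700°, λ−λ₀=2.29879900°
convergence γ = 1.69174488°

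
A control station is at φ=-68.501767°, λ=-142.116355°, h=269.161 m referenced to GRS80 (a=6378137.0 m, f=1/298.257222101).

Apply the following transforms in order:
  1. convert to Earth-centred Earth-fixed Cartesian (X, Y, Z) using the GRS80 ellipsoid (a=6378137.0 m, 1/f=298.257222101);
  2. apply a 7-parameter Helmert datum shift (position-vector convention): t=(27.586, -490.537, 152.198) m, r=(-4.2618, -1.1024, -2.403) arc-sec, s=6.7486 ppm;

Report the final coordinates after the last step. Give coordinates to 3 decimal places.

start: φ=-68.501767°, λ=-142.116355°, h=269.161 m
→ ECEF (a=6378137.000, f=1/298.257222101): X=-1850271.2721, Y=-1439548.8384, Z=-5912081.4316
→ Helmert 7p (PV): X=-1850241.3460, Y=-1440149.6894, Z=-5911949.2770

X=-1850241.346 m, Y=-1440149.689 m, Z=-5911949.277 m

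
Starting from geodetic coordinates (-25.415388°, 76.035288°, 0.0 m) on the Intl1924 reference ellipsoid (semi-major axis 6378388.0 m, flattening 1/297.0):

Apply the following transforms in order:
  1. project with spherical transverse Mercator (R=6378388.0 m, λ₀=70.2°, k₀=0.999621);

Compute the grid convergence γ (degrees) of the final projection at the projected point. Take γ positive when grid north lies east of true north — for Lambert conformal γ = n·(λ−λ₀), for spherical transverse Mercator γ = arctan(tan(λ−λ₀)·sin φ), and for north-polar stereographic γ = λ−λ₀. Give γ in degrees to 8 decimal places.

start: φ=-25.415388°, λ=76.035288°, h=0.000 m
→ into tm (λ₀=70.2°): φ=-25.41538800°, λ−λ₀=5.83528800°
convergence γ = -2.51146081°

-2.51146081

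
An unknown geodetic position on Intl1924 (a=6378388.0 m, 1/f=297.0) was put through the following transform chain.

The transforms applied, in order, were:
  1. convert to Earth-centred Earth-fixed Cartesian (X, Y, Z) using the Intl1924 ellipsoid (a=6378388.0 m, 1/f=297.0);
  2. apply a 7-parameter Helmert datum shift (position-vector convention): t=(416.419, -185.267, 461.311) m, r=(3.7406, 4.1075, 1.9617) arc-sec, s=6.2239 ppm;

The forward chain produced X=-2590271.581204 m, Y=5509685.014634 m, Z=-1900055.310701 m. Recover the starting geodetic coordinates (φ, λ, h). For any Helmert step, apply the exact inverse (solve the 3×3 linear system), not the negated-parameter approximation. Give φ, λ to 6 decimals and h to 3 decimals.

start: X=-2590271.5812, Y=5509685.0146, Z=-1900055.3107 m
→ Helmert⁻¹: X=-2590581.6253, Y=5509826.1586, Z=-1900656.3016
→ geod (Bowring, a=6378388.000): φ=-17.44720500°, λ=115.18172900°, h=1755.8100 m

φ=-17.447205°, λ=115.181729°, h=1755.810 m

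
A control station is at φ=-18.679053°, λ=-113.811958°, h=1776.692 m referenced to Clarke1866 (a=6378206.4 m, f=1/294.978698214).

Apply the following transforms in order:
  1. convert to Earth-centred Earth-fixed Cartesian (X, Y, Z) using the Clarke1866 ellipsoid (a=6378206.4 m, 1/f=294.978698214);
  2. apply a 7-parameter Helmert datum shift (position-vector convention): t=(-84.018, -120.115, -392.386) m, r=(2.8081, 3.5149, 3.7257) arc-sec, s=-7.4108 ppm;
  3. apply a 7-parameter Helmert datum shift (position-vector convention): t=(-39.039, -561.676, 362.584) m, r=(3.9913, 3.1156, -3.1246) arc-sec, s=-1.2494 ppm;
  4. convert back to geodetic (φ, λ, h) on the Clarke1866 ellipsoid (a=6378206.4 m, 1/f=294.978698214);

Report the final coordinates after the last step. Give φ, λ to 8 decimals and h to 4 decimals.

start: φ=-18.679053°, λ=-113.811958°, h=1776.692 m
→ ECEF (a=6378206.400, f=1/294.978698214): X=-2441002.0727, Y=-5531365.6730, Z=-2030174.1146
→ Helmert 7p (PV): X=-2441002.6856, Y=-5531461.2482, Z=-2030585.1631
→ Helmert 7p (PV): X=-2441153.1396, Y=-5531939.7432, Z=-2030290.2068
→ geod (Bowring, a=6378206.400): φ=-18.67835070°, λ=-113.81107140°, h=2369.1912 m

φ=-18.67835070°, λ=-113.81107140°, h=2369.1912 m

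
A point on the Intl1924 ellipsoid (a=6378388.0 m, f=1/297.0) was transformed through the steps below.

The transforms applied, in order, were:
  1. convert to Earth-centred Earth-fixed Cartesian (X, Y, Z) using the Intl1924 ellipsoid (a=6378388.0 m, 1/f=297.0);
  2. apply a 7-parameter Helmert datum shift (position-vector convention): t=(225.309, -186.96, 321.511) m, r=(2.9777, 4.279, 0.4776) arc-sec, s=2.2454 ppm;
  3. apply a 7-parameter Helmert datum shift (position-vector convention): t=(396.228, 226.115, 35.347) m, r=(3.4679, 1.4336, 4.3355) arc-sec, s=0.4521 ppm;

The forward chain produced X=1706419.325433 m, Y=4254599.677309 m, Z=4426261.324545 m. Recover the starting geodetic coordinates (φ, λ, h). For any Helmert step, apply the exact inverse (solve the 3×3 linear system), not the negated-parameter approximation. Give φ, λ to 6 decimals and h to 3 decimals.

start: X=1706419.3254, Y=4254599.6773, Z=4426261.3245 m
→ Helmert⁻¹: X=1706080.9869, Y=4254410.1951, Z=4426164.3054
→ Helmert⁻¹: X=1705769.8849, Y=4254647.5444, Z=4425806.8218
→ geod (Bowring, a=6378388.000): φ=44.18807900°, λ=68.15320300°, h=3769.7240 m

φ=44.188079°, λ=68.153203°, h=3769.724 m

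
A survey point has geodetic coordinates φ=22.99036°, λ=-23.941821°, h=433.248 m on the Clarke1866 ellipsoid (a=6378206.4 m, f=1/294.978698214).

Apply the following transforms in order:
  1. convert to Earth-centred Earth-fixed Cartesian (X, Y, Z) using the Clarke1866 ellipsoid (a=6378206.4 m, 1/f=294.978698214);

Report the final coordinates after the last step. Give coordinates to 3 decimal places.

X=5369523.072 m, Y=-2384135.552 m, Z=2475761.651 m

start: φ=22.990360°, λ=-23.941821°, h=433.248 m
→ ECEF (a=6378206.400, f=1/294.978698214): X=5369523.0717, Y=-2384135.5524, Z=2475761.6507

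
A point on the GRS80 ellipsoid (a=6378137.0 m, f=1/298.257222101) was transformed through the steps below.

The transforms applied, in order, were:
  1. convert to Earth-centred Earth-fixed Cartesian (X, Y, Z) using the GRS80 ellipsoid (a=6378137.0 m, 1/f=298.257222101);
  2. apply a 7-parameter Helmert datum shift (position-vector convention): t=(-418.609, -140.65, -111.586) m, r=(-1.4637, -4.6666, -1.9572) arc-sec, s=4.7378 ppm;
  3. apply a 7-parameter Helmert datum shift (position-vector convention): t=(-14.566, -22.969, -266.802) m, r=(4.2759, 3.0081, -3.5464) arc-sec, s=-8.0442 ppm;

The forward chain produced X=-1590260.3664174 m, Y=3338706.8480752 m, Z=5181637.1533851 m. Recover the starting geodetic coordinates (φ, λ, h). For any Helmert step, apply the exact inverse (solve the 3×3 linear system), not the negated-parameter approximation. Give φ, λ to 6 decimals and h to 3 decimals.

start: X=-1590260.3664, Y=3338706.8481, Z=5181637.1534 m
→ Helmert⁻¹: X=-1590391.5693, Y=3338836.7510, Z=5181853.2316
→ Helmert⁻¹: X=-1589879.8704, Y=3338909.7231, Z=5181999.9302
→ geod (Bowring, a=6378137.000): φ=54.66831200°, λ=115.46226600°, h=2307.3530 m

φ=54.668312°, λ=115.462266°, h=2307.353 m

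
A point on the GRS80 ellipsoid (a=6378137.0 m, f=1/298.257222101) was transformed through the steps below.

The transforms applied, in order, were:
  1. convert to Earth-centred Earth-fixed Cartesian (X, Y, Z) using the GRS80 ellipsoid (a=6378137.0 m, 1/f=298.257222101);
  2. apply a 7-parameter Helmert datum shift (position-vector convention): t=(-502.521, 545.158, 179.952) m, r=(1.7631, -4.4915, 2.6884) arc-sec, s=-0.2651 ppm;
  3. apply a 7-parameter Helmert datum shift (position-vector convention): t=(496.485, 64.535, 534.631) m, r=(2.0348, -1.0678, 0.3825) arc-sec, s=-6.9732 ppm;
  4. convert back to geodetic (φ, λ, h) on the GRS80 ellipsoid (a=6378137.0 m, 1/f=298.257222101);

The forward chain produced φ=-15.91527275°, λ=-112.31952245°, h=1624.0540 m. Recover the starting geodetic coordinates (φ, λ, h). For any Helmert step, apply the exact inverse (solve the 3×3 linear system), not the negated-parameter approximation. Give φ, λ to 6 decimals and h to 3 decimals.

φ=-15.918517°, λ=-112.318453°, h=2406.080 m

start: φ=-15.915273°, λ=-112.319522°, h=1624.054 m
→ ECEF (a=6378137.000, f=1/298.257222101): X=-2330565.0855, Y=-5676994.3729, Z=-1738158.8688
→ Helmert⁻¹: X=-2331097.3539, Y=-5677111.3243, Z=-1738637.5518
→ Helmert⁻¹: X=-2330707.3130, Y=-5677642.4718, Z=-1738718.6816
→ geod (Bowring, a=6378137.000): φ=-15.91851700°, λ=-112.31845300°, h=2406.0800 m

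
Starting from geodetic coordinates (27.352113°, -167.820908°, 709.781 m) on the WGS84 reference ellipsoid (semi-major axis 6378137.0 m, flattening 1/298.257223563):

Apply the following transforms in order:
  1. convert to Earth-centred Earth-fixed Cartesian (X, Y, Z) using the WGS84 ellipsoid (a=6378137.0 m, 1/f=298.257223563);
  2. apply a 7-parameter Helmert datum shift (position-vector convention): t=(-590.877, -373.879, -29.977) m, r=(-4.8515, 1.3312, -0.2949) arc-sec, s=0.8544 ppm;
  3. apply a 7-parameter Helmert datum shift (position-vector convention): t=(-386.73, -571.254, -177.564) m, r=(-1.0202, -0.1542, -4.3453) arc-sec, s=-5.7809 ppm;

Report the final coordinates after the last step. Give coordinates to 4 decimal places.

X=-5543049.3826 m, Y=-1196856.8757 m, Z=2913094.6377 m

start: φ=27.352113°, λ=-167.820908°, h=709.781 m
→ ECEF (a=6378137.000, f=1/298.257223563): X=-5542088.7912, Y=-1196125.2564, Z=2913250.8555
→ Helmert 7p (PV): X=-5542667.3118, Y=-1196423.7119, Z=2913287.2692
→ Helmert 7p (PV): X=-5543049.3826, Y=-1196856.8757, Z=2913094.6377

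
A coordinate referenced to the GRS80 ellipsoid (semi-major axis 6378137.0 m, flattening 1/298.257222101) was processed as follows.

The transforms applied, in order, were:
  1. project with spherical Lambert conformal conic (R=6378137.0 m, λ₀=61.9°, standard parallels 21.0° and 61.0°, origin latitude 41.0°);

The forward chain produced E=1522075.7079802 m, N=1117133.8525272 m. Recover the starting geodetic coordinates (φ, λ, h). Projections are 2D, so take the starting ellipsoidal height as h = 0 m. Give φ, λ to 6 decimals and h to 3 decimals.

φ=49.728910°, λ=84.480039°, h=0.000 m

start: E=1522075.7080, N=1117133.8525 m
→ lcc⁻¹: φ=49.72891000°, λ=84.48003900°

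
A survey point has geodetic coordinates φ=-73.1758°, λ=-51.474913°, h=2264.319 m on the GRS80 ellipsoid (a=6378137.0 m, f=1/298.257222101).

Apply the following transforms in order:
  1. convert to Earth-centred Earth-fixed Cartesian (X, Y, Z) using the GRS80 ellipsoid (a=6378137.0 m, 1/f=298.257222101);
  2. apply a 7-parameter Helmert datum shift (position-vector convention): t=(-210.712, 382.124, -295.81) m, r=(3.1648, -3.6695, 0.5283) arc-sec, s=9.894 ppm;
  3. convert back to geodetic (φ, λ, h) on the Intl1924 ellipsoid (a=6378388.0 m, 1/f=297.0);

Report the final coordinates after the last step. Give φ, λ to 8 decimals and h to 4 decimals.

φ=-73.18076129°, λ=-51.46808346°, h=2318.6171 m

start: φ=-73.175800°, λ=-51.474913°, h=2264.319 m
→ ECEF (a=6378137.000, f=1/298.257222101): X=1153784.6298, Y=-1449203.1705, Z=-6085116.8245
→ Helmert 7p (PV): X=1153697.3019, Y=-1448739.0625, Z=-6085474.5502
→ geod (Bowring, a=6378388.000): φ=-73.18076129°, λ=-51.46808346°, h=2318.6171 m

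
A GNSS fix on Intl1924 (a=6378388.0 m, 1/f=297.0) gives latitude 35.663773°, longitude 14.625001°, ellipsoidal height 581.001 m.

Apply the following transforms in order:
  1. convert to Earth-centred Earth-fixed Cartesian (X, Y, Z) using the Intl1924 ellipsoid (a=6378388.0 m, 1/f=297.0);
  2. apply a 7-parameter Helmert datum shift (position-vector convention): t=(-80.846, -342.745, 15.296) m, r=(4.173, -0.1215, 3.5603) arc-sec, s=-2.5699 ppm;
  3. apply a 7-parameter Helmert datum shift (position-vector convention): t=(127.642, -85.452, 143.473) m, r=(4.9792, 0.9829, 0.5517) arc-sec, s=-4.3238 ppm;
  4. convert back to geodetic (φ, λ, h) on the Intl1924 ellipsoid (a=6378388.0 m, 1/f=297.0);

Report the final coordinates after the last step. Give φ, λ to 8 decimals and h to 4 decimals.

start: φ=35.663773°, λ=14.625001°, h=581.001 m
→ ECEF (a=6378388.000, f=1/297.0): X=5020426.0139, Y=1310062.5890, Z=3698342.7888
→ Helmert 7p (PV): X=5020307.4747, Y=1309728.3118, Z=3698378.0418
→ Helmert 7p (PV): X=5020427.5303, Y=1309561.3467, Z=3698513.2175
→ geod (Bowring, a=6378388.000): φ=35.66567795°, λ=14.61964089°, h=578.7562 m

φ=35.66567795°, λ=14.61964089°, h=578.7562 m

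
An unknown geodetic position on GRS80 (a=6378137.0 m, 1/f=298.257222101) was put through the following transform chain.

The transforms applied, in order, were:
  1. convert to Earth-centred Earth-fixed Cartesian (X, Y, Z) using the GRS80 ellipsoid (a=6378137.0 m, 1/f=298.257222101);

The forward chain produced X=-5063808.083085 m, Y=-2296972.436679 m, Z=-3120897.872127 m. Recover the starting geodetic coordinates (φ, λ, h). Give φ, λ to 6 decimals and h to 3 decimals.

start: X=-5063808.0831, Y=-2296972.4367, Z=-3120897.8721 m
→ geod (Bowring, a=6378137.000): φ=-29.46867000°, λ=-155.60068300°, h=3386.7890 m

φ=-29.468670°, λ=-155.600683°, h=3386.789 m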